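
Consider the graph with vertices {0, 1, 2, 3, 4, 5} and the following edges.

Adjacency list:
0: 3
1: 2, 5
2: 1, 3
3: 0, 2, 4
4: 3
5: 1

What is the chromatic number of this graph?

1 and 5 are adjacent, so at least 2 colors are needed.
2 colors suffice: color a → {1, 3}; color b → {0, 2, 4, 5}. Each edge has distinct colors on its endpoints.

2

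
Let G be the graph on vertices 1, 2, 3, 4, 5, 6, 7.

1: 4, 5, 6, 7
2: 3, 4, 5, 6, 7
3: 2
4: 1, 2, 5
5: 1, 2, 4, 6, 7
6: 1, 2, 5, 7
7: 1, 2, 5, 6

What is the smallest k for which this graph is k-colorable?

2, 5, 6, 7 are mutually adjacent (a clique of size 4), so at least 4 colors are needed.
4 colors suffice: color red → {3, 5}; color blue → {1, 2}; color green → {4, 7}; color yellow → {6}. Each edge has distinct colors on its endpoints.

4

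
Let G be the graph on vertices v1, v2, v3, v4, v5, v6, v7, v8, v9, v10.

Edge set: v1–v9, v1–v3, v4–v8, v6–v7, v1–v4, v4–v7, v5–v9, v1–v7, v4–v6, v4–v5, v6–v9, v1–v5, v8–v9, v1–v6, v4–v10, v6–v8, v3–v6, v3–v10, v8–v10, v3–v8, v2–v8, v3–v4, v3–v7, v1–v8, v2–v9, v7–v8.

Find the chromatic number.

6

v1, v3, v4, v6, v7, v8 are pairwise adjacent (a clique of size 6), so at least 6 colors are needed.
6 colors suffice: color 1 → {v5, v8}; color 2 → {v4, v9}; color 3 → {v1, v2, v10}; color 4 → {v3}; color 5 → {v6}; color 6 → {v7}. Every edge joins two different colors.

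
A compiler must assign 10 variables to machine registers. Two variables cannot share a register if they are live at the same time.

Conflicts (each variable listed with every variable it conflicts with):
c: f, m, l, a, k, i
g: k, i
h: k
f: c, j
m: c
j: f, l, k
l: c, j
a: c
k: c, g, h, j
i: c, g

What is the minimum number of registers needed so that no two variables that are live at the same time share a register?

2

g and i conflict, so at least 2 registers are needed.
2 registers suffice: register 1 → {c, g, h, j}; register 2 → {f, m, l, a, k, i}. No two conflicting variables share a register.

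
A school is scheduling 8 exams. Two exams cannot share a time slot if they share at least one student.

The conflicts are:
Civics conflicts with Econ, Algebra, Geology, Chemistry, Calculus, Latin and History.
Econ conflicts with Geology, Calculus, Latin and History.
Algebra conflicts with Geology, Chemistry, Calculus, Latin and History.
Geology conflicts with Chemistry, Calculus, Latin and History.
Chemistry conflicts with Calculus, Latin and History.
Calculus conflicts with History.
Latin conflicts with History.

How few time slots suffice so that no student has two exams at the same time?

Civics, Algebra, Geology, Chemistry, Latin, History pairwise conflict, so at least 6 time slots are needed.
6 time slots suffice: time slot 1 → {History}; time slot 2 → {Civics}; time slot 3 → {Geology}; time slot 4 → {Calculus, Latin}; time slot 5 → {Econ, Algebra}; time slot 6 → {Chemistry}. Each listed conflict is separated.

6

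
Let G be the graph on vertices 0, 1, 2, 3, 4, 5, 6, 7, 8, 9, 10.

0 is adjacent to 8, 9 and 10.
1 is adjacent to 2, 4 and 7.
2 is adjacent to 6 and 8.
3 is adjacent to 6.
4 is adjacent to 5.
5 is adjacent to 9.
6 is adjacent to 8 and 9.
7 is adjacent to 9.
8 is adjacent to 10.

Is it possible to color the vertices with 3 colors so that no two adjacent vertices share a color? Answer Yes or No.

Yes

The chromatic number is 3. 2, 6, 8 form a triangle, so at least 3 colors are needed.
3 colors suffice: color red → {1, 3, 8, 9}; color blue → {0, 5, 6, 7}; color green → {2, 4, 10}.
That is already a proper 3-coloring.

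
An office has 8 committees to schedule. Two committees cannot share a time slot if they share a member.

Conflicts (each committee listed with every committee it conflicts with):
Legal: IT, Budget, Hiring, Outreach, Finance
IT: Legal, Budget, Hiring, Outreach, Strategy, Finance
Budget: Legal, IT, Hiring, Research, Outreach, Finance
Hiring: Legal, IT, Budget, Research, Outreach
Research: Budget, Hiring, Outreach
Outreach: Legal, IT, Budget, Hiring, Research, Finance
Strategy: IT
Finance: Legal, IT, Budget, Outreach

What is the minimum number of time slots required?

5

Legal, IT, Budget, Outreach, Finance all conflict with each other, so at least 5 time slots are needed.
5 time slots suffice: time slot 1 → {IT, Research}; time slot 2 → {Budget, Strategy}; time slot 3 → {Outreach}; time slot 4 → {Legal}; time slot 5 → {Hiring, Finance}. No two conflicting committees share a time slot.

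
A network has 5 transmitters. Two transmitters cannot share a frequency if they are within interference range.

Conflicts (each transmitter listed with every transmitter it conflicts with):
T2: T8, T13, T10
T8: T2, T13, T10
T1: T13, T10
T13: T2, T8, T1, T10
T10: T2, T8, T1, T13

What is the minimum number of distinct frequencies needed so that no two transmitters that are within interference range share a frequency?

T2, T8, T13, T10 are mutually in conflict, so at least 4 frequencies are needed.
4 frequencies suffice: frequency 1 → {T13}; frequency 2 → {T10}; frequency 3 → {T2, T1}; frequency 4 → {T8}. Every pair that conflicts lands in different frequencies.

4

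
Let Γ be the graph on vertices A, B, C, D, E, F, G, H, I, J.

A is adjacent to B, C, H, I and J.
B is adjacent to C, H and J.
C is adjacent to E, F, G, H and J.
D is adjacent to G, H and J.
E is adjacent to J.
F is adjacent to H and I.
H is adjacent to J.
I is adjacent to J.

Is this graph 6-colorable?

The chromatic number is 5. A, B, C, H, J are mutually adjacent (a clique of size 5), so at least 5 colors are needed.
5 colors suffice: color 1 → {F, G, J}; color 2 → {C, D, I}; color 3 → {E, H}; color 4 → {A}; color 5 → {B}.
Since 6 ≥ 5, a proper 6-coloring certainly exists.

Yes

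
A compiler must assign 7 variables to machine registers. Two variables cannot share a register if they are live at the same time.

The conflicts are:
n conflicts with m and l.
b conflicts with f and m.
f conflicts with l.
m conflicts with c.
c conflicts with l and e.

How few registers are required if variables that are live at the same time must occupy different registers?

3

The cycle b-f-l-n-m-b has odd length 5, so it cannot be 2-colored; at least 3 registers are needed.
Using 3 registers: n=2, b=2, f=3, m=1, c=2, l=1, e=1. No two conflicting variables share a register.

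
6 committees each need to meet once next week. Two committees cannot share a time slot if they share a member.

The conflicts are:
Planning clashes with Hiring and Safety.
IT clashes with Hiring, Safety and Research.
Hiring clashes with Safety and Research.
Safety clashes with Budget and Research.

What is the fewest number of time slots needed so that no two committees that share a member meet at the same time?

IT, Hiring, Safety, Research all conflict with each other, so at least 4 time slots are needed.
4 time slots suffice: time slot 1 → {Safety}; time slot 2 → {Hiring, Budget}; time slot 3 → {Planning, Research}; time slot 4 → {IT}. No two conflicting committees share a time slot.

4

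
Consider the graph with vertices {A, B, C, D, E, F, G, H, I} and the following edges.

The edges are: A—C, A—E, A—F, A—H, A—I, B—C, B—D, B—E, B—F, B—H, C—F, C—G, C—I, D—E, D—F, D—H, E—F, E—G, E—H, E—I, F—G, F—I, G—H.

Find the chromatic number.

B, D, E, F form a clique, so at least 4 colors are needed.
4 colors suffice: color red → {F, H}; color blue → {C, E}; color green → {A, B, G}; color yellow → {D, I}. Each edge has distinct colors on its endpoints.

4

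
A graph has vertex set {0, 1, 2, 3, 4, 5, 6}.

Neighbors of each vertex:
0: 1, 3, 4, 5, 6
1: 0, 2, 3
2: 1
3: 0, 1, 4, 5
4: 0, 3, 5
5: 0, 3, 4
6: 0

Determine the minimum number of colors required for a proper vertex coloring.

4

0, 3, 4, 5 are pairwise adjacent (a clique of size 4), so at least 4 colors are needed.
4 colors suffice: color red → {0, 2}; color blue → {3, 6}; color green → {1, 4}; color yellow → {5}. Every edge joins two different colors.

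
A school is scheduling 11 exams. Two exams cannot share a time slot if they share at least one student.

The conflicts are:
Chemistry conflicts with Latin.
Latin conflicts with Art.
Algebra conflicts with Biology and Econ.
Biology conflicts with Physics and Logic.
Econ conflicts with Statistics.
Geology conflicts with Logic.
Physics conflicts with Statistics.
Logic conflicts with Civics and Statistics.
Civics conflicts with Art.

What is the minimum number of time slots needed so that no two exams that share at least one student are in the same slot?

3

The cycle Econ-Statistics-Logic-Biology-Algebra-Econ has odd length 5, so it cannot be 2-colored; at least 3 time slots are needed.
Using 3 time slots: Chemistry=2, Latin=1, Algebra=1, Biology=2, Econ=3, Geology=2, Physics=1, Logic=1, Civics=2, Statistics=2, Art=3. Every pair that conflicts lands in different time slots.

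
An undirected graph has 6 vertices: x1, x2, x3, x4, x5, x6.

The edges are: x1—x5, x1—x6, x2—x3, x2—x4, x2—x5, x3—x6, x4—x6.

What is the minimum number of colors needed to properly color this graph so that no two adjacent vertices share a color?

3

The cycle x5-x2-x3-x6-x1-x5 has odd length 5, so it cannot be 2-colored; at least 3 colors are needed.
A valid assignment using 3 colors: x1=G, x2=R, x3=B, x4=B, x5=B, x6=R. Each edge has distinct colors on its endpoints.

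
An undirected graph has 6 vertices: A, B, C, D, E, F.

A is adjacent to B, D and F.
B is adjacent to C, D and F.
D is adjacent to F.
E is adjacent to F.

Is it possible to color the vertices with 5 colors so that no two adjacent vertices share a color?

Yes

The chromatic number is 4. A, B, D, F form a clique, so at least 4 colors are needed.
4 colors suffice: color red → {B, E}; color blue → {C, F}; color green → {A}; color yellow → {D}.
Since 5 ≥ 4, a proper 5-coloring certainly exists.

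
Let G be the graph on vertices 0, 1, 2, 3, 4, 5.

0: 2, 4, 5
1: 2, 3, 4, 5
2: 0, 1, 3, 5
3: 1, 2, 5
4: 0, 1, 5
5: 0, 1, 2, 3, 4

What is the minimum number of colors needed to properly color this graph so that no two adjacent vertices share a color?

1, 2, 3, 5 form a clique, so at least 4 colors are needed.
4 colors suffice: 0=blue, 1=blue, 2=green, 3=yellow, 4=green, 5=red. No two adjacent vertices share a color.

4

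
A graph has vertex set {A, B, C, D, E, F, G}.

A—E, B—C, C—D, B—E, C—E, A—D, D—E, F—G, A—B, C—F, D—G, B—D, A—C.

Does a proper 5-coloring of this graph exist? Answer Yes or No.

The chromatic number is 5. A, B, C, D, E are mutually adjacent (a clique of size 5), so at least 5 colors are needed.
5 colors suffice: color 1 → {C, G}; color 2 → {D, F}; color 3 → {B}; color 4 → {A}; color 5 → {E}.
That is already a proper 5-coloring.

Yes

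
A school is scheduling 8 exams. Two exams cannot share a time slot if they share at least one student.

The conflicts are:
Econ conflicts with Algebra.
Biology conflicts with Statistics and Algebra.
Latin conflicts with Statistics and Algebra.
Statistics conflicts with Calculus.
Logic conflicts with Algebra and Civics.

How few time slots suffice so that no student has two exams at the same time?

Logic and Civics conflict, so at least 2 time slots are needed.
2 time slots suffice: Econ=2, Biology=2, Latin=2, Statistics=1, Logic=2, Calculus=2, Algebra=1, Civics=1. Every pair that conflicts lands in different time slots.

2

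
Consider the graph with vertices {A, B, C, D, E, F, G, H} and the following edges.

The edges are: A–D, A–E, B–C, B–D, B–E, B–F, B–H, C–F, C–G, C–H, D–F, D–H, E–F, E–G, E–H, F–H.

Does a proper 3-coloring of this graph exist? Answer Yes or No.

B, E, F, H are mutually adjacent (a clique of size 4), so at least 4 colors are needed.
So 3 colors are not enough.

No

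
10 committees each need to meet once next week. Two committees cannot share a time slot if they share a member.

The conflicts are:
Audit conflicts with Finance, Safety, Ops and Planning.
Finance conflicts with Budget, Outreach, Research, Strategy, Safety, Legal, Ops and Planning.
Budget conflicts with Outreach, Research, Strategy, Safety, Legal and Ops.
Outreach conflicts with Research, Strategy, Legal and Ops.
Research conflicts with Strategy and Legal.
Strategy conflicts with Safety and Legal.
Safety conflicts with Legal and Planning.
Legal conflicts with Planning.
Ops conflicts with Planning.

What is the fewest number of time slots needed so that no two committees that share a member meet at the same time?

6

Finance, Budget, Outreach, Research, Strategy, Legal are mutually in conflict, so at least 6 time slots are needed.
6 time slots suffice: Audit=4, Finance=1, Budget=3, Outreach=5, Research=6, Strategy=4, Safety=5, Legal=2, Ops=2, Planning=3. Every pair that conflicts lands in different time slots.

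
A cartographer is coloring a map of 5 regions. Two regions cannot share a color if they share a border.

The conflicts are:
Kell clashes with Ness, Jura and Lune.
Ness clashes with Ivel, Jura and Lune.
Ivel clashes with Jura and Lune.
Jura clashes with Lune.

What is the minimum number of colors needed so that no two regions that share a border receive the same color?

Kell, Ness, Jura, Lune are mutually in conflict, so at least 4 colors are needed.
4 colors suffice: color 1 → {Jura}; color 2 → {Ness}; color 3 → {Lune}; color 4 → {Kell, Ivel}. Every pair that conflicts lands in different colors.

4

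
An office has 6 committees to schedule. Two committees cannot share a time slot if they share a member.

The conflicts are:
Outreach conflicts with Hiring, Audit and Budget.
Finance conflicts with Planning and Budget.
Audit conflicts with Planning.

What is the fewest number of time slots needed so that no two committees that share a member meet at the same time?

The cycle Audit-Planning-Finance-Budget-Outreach-Audit has odd length 5, so it cannot be 2-colored; at least 3 time slots are needed.
A valid assignment using 3 time slots: Outreach=1, Finance=1, Hiring=2, Audit=3, Planning=2, Budget=2. Every pair that conflicts lands in different time slots.

3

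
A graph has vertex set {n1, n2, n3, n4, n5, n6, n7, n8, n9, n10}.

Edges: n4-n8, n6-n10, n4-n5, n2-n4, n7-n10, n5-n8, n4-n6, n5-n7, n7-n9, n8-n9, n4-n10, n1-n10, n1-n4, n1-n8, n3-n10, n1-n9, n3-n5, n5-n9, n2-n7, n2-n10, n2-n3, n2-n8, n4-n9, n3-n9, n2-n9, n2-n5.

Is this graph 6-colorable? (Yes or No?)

Yes

The chromatic number is 5. n2, n4, n5, n8, n9 form a clique, so at least 5 colors are needed.
A valid assignment using 5 colors: n1=B, n2=B, n3=G, n4=G, n5=Y, n6=B, n7=G, n8=P, n9=R, n10=R.
Since 6 ≥ 5, a proper 6-coloring certainly exists.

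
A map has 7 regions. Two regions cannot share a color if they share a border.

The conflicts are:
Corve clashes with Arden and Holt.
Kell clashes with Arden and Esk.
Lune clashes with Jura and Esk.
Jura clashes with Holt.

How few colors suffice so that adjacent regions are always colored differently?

3

The cycle Arden-Kell-Esk-Lune-Jura-Holt-Corve-Arden has odd length 7, so it cannot be 2-colored; at least 3 colors are needed.
3 colors suffice: Corve=1, Kell=1, Lune=1, Arden=2, Jura=3, Holt=2, Esk=2. Each listed conflict is separated.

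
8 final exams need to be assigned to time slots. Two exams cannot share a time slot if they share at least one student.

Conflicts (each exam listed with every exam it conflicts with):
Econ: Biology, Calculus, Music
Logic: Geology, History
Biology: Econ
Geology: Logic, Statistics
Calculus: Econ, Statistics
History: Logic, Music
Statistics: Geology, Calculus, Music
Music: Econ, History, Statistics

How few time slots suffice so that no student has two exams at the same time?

The cycle Logic-History-Music-Statistics-Geology-Logic has odd length 5, so it cannot be 2-colored; at least 3 time slots are needed.
A valid assignment using 3 time slots: Econ=2, Logic=3, Biology=1, Geology=1, Calculus=1, History=2, Statistics=2, Music=1. No two conflicting exams share a time slot.

3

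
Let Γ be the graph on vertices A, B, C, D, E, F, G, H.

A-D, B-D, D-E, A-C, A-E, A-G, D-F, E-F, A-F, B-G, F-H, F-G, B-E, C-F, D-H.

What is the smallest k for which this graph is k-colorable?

4

A, D, E, F are pairwise adjacent (a clique of size 4), so at least 4 colors are needed.
A valid assignment using 4 colors: A=3, B=1, C=2, D=2, E=4, F=1, G=2, H=3. No two adjacent vertices share a color.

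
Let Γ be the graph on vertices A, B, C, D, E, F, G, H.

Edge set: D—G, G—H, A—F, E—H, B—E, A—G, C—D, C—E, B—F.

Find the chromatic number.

3

The cycle D-G-H-E-C-D has odd length 5, so it cannot be 2-colored; at least 3 colors are needed.
3 colors suffice: color 1 → {E, F, G}; color 2 → {A, B, D, H}; color 3 → {C}. Every edge joins two different colors.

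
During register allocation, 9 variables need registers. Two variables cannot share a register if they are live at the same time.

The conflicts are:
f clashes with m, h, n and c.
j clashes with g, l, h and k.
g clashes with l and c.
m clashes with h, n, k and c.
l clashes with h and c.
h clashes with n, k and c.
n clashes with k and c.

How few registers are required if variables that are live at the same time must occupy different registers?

5

f, m, h, n, c pairwise conflict, so at least 5 registers are needed.
5 registers suffice: f=5, j=4, g=1, m=3, l=3, h=1, n=4, k=2, c=2. Each listed conflict is separated.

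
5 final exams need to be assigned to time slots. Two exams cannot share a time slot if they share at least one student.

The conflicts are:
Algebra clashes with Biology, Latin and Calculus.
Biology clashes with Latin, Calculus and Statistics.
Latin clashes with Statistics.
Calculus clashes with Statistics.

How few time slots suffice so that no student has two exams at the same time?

Algebra, Biology, Calculus all conflict with each other, so at least 3 time slots are needed.
Using 3 time slots: Algebra=2, Biology=1, Latin=3, Calculus=3, Statistics=2. Every pair that conflicts lands in different time slots.

3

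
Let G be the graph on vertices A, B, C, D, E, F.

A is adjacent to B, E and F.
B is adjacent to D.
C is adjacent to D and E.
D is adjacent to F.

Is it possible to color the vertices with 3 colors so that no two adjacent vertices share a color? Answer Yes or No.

Yes

The chromatic number is 3. The cycle A-E-C-D-B-A has odd length 5, so it cannot be 2-colored; at least 3 colors are needed.
3 colors suffice: color red → {A, D}; color blue → {B, C, F}; color green → {E}.
That is already a proper 3-coloring.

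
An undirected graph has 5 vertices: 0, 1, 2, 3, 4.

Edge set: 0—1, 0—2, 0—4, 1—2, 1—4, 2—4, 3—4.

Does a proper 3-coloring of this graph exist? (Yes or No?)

No

0, 1, 2, 4 are mutually adjacent (a clique of size 4), so at least 4 colors are needed.
So 3 colors are not enough.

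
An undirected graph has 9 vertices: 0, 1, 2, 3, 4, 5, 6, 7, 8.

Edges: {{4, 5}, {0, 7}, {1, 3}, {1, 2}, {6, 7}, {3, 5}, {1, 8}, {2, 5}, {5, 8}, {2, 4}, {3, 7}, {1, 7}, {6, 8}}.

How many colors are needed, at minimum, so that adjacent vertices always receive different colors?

1, 3, 7 form a triangle, so at least 3 colors are needed.
3 colors suffice: color a → {0, 1, 5, 6}; color b → {2, 7, 8}; color c → {3, 4}. No two adjacent vertices share a color.

3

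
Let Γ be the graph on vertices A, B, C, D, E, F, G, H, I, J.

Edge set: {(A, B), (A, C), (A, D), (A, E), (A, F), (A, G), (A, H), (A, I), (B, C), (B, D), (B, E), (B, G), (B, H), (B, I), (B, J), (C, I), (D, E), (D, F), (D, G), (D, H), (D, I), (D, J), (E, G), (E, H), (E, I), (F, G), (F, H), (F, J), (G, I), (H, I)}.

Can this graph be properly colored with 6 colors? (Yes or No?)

The chromatic number is 6. A, B, D, E, G, I form a clique, so at least 6 colors are needed.
6 colors suffice: color 1 → {C, D}; color 2 → {B, F}; color 3 → {A, J}; color 4 → {I}; color 5 → {G, H}; color 6 → {E}.
That is already a proper 6-coloring.

Yes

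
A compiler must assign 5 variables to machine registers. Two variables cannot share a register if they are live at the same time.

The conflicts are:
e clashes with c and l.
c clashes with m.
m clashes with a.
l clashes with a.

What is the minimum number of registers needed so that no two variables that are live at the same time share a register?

3

The cycle a-m-c-e-l-a has odd length 5, so it cannot be 2-colored; at least 3 registers are needed.
3 registers suffice: register 1 → {c, l}; register 2 → {e, m}; register 3 → {a}. Every pair that conflicts lands in different registers.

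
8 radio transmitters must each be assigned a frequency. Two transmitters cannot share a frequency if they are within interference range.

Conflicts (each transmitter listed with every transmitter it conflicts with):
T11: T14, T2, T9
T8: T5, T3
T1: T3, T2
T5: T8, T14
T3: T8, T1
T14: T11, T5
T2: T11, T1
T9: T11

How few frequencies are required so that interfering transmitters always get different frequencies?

3

The cycle T11-T2-T1-T3-T8-T5-T14-T11 has odd length 7, so it cannot be 2-colored; at least 3 frequencies are needed.
A valid assignment using 3 frequencies: T11=1, T8=2, T1=2, T5=1, T3=1, T14=2, T2=3, T9=2. Each listed conflict is separated.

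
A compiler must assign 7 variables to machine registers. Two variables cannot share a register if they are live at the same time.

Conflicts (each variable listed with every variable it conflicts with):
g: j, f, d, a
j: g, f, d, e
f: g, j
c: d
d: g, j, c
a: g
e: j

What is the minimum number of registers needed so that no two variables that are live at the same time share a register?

3

g, j, d pairwise conflict, so at least 3 registers are needed.
3 registers suffice: register 1 → {j, c, a}; register 2 → {g, e}; register 3 → {f, d}. Each listed conflict is separated.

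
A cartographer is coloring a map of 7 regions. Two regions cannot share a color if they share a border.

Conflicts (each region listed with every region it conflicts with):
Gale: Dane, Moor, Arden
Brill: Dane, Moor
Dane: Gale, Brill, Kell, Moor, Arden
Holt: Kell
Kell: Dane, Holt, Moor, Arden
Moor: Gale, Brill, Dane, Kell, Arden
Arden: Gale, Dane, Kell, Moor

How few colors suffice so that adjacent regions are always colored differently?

Dane, Kell, Moor, Arden all conflict with each other, so at least 4 colors are needed.
4 colors suffice: color 1 → {Holt, Moor}; color 2 → {Dane}; color 3 → {Gale, Brill, Kell}; color 4 → {Arden}. No two conflicting regions share a color.

4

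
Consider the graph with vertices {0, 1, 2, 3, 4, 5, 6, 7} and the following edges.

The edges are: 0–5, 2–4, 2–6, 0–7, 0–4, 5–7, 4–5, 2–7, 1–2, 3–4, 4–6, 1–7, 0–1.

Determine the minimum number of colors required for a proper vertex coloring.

0, 1, 7 are pairwise adjacent, so at least 3 colors are needed.
3 colors suffice: color red → {4, 7}; color blue → {0, 2, 3}; color green → {1, 5, 6}. No two adjacent vertices share a color.

3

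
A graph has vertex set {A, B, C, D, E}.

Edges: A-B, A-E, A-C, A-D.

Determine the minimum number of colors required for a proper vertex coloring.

A and E are adjacent, so at least 2 colors are needed.
A valid assignment using 2 colors: A=1, B=2, C=2, D=2, E=2. Each edge has distinct colors on its endpoints.

2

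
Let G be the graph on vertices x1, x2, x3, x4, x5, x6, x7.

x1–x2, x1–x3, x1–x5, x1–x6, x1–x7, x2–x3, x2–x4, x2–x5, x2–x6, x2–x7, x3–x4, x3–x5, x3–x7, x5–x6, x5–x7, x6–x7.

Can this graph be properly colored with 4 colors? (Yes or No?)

x1, x2, x5, x6, x7 are pairwise adjacent (a clique of size 5), so at least 5 colors are needed.
So 4 colors are not enough.

No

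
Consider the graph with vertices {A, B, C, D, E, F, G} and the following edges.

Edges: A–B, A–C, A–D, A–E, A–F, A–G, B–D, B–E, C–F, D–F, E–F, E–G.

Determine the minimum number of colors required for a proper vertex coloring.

A, E, F are pairwise adjacent, so at least 3 colors are needed.
3 colors suffice: color 1 → {A}; color 2 → {C, D, E}; color 3 → {B, F, G}. Each edge has distinct colors on its endpoints.

3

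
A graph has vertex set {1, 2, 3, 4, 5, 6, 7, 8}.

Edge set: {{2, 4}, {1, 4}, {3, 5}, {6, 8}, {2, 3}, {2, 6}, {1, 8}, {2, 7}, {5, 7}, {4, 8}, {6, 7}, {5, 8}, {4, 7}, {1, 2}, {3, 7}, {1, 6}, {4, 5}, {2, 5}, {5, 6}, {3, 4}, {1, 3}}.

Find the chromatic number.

2, 3, 4, 5, 7 are mutually adjacent (a clique of size 5), so at least 5 colors are needed.
A valid assignment using 5 colors: 1=c, 2=a, 3=d, 4=b, 5=c, 6=b, 7=e, 8=a. No two adjacent vertices share a color.

5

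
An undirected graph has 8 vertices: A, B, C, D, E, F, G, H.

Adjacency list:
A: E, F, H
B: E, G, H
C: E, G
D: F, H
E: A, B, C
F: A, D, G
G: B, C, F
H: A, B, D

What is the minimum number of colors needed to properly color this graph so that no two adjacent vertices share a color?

3

The cycle H-D-F-G-B-H has odd length 5, so it cannot be 2-colored; at least 3 colors are needed.
3 colors suffice: A=blue, B=green, C=green, D=blue, E=red, F=red, G=blue, H=red. Each edge has distinct colors on its endpoints.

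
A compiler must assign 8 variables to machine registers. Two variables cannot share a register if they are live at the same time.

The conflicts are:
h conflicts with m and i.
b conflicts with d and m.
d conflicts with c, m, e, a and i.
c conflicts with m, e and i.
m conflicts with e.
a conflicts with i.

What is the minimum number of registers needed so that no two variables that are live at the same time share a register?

d, c, m, e all conflict with each other, so at least 4 registers are needed.
Using 4 registers: h=1, b=3, d=1, c=3, m=2, e=4, a=3, i=2. Every pair that conflicts lands in different registers.

4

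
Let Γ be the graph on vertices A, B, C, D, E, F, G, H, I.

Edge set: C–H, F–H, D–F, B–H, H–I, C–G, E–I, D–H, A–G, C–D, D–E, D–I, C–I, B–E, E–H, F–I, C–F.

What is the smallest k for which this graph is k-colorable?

C, D, F, H, I form a clique, so at least 5 colors are needed.
A valid assignment using 5 colors: A=2, B=2, C=3, D=2, E=3, F=5, G=1, H=1, I=4. Each edge has distinct colors on its endpoints.

5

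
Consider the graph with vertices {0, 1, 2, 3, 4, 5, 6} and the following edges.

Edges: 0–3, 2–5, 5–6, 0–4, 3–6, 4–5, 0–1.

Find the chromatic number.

3

The cycle 6-3-0-4-5-6 has odd length 5, so it cannot be 2-colored; at least 3 colors are needed.
3 colors suffice: color red → {0, 5}; color blue → {1, 2, 3, 4}; color green → {6}. No two adjacent vertices share a color.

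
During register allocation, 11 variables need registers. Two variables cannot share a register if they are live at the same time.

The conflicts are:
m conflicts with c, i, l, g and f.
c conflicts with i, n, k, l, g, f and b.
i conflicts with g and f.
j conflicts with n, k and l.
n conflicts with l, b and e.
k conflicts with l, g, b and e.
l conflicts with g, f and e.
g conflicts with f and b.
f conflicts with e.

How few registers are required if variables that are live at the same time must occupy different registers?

m, c, l, g, f all conflict with each other, so at least 5 registers are needed.
5 registers suffice: register 1 → {c, j, e}; register 2 → {i, l, b}; register 3 → {n, g}; register 4 → {k, f}; register 5 → {m}. No two conflicting variables share a register.

5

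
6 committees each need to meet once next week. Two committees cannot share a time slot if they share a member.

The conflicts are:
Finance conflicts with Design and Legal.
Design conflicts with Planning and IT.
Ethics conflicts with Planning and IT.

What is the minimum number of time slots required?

2

Ethics and IT conflict, so at least 2 time slots are needed.
Using 2 time slots: Finance=2, Design=1, Legal=1, Ethics=1, Planning=2, IT=2. Each listed conflict is separated.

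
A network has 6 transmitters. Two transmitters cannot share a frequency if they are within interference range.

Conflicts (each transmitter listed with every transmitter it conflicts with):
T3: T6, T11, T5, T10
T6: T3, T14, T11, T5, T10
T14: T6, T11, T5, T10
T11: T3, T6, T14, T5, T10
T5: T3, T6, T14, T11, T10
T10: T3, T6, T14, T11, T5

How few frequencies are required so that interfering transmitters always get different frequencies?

5

T6, T14, T11, T5, T10 all conflict with each other, so at least 5 frequencies are needed.
5 frequencies suffice: frequency 1 → {T10}; frequency 2 → {T6}; frequency 3 → {T5}; frequency 4 → {T11}; frequency 5 → {T3, T14}. No two conflicting transmitters share a frequency.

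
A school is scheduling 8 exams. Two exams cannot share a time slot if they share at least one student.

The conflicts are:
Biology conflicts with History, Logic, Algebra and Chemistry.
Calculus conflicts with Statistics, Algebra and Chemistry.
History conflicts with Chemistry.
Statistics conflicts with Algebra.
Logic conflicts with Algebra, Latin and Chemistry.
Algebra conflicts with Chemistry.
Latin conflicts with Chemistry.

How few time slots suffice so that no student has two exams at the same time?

Biology, Logic, Algebra, Chemistry pairwise conflict, so at least 4 time slots are needed.
4 time slots suffice: time slot 1 → {Statistics, Chemistry}; time slot 2 → {History, Algebra, Latin}; time slot 3 → {Calculus, Logic}; time slot 4 → {Biology}. No two conflicting exams share a time slot.

4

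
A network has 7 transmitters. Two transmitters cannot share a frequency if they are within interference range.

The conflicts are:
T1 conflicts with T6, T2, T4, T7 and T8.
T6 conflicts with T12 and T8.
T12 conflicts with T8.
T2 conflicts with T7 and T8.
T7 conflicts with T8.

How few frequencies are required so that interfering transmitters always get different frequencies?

4

T1, T2, T7, T8 are mutually in conflict, so at least 4 frequencies are needed.
A valid assignment using 4 frequencies: T1=1, T6=3, T12=1, T2=3, T4=2, T7=4, T8=2. Every pair that conflicts lands in different frequencies.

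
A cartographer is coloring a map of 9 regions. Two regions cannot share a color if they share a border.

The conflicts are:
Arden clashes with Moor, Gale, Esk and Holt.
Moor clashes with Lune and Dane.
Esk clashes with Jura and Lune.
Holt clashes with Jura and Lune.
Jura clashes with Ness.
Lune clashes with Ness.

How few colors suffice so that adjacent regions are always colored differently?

2

Moor and Lune conflict, so at least 2 colors are needed.
2 colors suffice: Arden=1, Moor=2, Gale=2, Esk=2, Holt=2, Jura=1, Lune=1, Dane=1, Ness=2. Each listed conflict is separated.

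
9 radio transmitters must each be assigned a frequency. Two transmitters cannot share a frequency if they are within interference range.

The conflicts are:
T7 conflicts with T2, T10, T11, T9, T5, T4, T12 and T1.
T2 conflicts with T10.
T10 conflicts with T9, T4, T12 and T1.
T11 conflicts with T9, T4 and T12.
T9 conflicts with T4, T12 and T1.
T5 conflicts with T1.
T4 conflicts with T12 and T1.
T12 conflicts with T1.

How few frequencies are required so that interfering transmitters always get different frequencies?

T7, T10, T9, T4, T12, T1 are mutually in conflict, so at least 6 frequencies are needed.
6 frequencies suffice: frequency 1 → {T7}; frequency 2 → {T2, T5, T12}; frequency 3 → {T9}; frequency 4 → {T4}; frequency 5 → {T10, T11}; frequency 6 → {T1}. Each listed conflict is separated.

6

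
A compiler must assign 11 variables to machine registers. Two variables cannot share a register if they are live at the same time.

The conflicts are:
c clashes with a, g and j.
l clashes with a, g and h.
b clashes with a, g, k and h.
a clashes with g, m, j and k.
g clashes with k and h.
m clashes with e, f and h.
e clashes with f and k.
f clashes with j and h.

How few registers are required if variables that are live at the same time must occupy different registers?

4

b, a, g, k are mutually in conflict, so at least 4 registers are needed.
4 registers suffice: c=4, l=3, b=3, a=1, g=2, m=3, e=1, f=2, j=3, k=4, h=1. Every pair that conflicts lands in different registers.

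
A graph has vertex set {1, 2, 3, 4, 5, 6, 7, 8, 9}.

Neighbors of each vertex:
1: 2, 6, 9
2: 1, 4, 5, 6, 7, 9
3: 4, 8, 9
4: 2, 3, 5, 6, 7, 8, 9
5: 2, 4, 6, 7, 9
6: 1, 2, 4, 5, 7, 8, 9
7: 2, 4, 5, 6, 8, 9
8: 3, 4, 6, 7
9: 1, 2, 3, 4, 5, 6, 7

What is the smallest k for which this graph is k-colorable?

2, 4, 5, 6, 7, 9 are pairwise adjacent (a clique of size 6), so at least 6 colors are needed.
6 colors suffice: color red → {8, 9}; color blue → {1, 4}; color green → {3, 6}; color yellow → {7}; color purple → {2}; color orange → {5}. No two adjacent vertices share a color.

6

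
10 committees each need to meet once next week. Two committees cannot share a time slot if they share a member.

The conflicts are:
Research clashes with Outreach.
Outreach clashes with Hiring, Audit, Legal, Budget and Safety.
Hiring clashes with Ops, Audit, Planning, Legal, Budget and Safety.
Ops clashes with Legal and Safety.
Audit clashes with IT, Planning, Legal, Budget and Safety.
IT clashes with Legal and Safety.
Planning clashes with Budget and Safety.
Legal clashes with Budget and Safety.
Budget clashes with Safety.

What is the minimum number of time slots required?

6

Outreach, Hiring, Audit, Legal, Budget, Safety all conflict with each other, so at least 6 time slots are needed.
6 time slots suffice: time slot 1 → {Research, Safety}; time slot 2 → {Ops, Audit}; time slot 3 → {Planning, Legal}; time slot 4 → {Hiring, IT}; time slot 5 → {Outreach}; time slot 6 → {Budget}. No two conflicting committees share a time slot.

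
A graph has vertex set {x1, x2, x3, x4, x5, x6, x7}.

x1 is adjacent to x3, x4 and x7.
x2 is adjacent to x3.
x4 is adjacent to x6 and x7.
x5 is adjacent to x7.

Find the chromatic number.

x1, x4, x7 form a triangle, so at least 3 colors are needed.
3 colors suffice: color 1 → {x1, x2, x5, x6}; color 2 → {x3, x7}; color 3 → {x4}. Every edge joins two different colors.

3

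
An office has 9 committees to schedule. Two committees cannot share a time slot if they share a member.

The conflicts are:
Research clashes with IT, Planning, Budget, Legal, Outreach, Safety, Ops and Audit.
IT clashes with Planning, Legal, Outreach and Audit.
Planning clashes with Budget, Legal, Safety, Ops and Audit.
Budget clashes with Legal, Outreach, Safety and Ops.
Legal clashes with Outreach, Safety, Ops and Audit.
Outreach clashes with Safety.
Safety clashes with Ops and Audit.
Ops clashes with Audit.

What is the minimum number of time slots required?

6

Research, Planning, Budget, Legal, Safety, Ops are mutually in conflict, so at least 6 time slots are needed.
6 time slots suffice: time slot 1 → {Research}; time slot 2 → {Legal}; time slot 3 → {IT, Safety}; time slot 4 → {Planning, Outreach}; time slot 5 → {Budget, Audit}; time slot 6 → {Ops}. No two conflicting committees share a time slot.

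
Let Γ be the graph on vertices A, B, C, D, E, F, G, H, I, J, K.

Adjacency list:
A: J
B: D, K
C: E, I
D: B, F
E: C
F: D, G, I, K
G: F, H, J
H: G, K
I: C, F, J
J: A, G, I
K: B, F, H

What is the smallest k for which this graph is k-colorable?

H and K are adjacent, so at least 2 colors are needed.
One proper 2-coloring: A=blue, B=red, C=red, D=blue, E=blue, F=red, G=blue, H=red, I=blue, J=red, K=blue. No two adjacent vertices share a color.

2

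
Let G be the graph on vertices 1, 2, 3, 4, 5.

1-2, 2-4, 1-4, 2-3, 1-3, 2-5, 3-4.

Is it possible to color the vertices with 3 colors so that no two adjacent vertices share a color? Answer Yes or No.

No

1, 2, 3, 4 are mutually adjacent (a clique of size 4), so at least 4 colors are needed.
So 3 colors are not enough.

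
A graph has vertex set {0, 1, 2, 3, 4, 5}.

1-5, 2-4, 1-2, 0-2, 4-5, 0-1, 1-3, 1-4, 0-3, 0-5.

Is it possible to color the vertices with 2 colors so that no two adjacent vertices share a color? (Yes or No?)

1, 2, 4 are mutually adjacent, so at least 3 colors are needed.
So 2 colors are not enough.

No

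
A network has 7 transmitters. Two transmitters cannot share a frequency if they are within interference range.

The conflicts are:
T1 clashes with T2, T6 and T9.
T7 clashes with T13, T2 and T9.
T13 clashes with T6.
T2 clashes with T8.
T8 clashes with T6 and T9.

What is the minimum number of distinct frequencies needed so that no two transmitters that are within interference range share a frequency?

The cycle T7-T2-T8-T6-T13-T7 has odd length 5, so it cannot be 2-colored; at least 3 frequencies are needed.
A valid assignment using 3 frequencies: T1=1, T7=1, T13=3, T2=2, T8=1, T6=2, T9=2. No two conflicting transmitters share a frequency.

3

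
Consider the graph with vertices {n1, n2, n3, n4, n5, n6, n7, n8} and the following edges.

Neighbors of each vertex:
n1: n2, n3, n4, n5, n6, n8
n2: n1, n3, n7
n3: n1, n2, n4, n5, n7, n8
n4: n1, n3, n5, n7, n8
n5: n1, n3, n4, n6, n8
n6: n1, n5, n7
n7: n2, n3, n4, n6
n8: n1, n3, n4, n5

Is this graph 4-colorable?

n1, n3, n4, n5, n8 are pairwise adjacent (a clique of size 5), so at least 5 colors are needed.
So 4 colors are not enough.

No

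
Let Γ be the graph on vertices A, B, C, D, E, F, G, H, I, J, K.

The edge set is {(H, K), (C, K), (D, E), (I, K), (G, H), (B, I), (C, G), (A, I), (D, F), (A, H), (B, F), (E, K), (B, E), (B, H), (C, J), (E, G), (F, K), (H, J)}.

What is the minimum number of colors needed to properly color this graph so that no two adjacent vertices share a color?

B and F are adjacent, so at least 2 colors are needed.
2 colors suffice: A=1, B=1, C=2, D=1, E=2, F=2, G=1, H=2, I=2, J=1, K=1. Every edge joins two different colors.

2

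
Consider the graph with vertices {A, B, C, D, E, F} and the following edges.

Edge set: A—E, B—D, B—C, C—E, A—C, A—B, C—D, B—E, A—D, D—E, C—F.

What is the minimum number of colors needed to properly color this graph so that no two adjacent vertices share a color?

5

A, B, C, D, E form a clique, so at least 5 colors are needed.
5 colors suffice: color 1 → {C}; color 2 → {A, F}; color 3 → {B}; color 4 → {E}; color 5 → {D}. Each edge has distinct colors on its endpoints.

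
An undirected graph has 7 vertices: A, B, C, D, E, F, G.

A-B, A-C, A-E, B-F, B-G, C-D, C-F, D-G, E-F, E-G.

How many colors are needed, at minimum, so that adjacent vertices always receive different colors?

3

The cycle D-C-A-E-G-D has odd length 5, so it cannot be 2-colored; at least 3 colors are needed.
3 colors suffice: color red → {A, F, G}; color blue → {B, C, E}; color green → {D}. Every edge joins two different colors.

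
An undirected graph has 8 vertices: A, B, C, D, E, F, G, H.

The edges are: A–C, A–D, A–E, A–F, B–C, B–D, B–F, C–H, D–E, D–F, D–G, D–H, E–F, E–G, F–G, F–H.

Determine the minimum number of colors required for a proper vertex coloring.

D, E, F, G are mutually adjacent (a clique of size 4), so at least 4 colors are needed.
4 colors suffice: color red → {C, D}; color blue → {F}; color green → {B, E, H}; color yellow → {A, G}. Every edge joins two different colors.

4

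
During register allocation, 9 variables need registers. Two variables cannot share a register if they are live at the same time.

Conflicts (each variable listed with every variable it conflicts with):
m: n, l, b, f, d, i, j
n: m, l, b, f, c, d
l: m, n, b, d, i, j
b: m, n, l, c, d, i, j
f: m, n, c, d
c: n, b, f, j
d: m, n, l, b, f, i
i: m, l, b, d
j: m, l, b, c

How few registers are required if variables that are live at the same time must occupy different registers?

5

m, n, l, b, d are mutually in conflict, so at least 5 registers are needed.
5 registers suffice: register 1 → {b, f}; register 2 → {m, c}; register 3 → {l}; register 4 → {n, i, j}; register 5 → {d}. No two conflicting variables share a register.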